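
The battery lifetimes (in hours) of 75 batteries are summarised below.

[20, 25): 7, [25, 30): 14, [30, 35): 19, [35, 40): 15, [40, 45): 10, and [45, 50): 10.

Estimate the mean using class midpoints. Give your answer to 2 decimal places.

Midpoints: 22.5, 27.5, 32.5, 37.5, 42.5, 47.5
Σfm = 7×22.5 + 14×27.5 + 19×32.5 + 15×37.5 + 10×42.5 + 10×47.5 = 2622.5
n = Σf = 75
Mean = 2622.5 / 75 = 34.9667

34.97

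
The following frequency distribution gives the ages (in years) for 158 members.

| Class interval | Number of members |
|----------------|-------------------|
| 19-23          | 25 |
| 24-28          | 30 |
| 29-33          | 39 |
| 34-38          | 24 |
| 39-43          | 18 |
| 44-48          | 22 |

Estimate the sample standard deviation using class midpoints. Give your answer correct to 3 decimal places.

Midpoints: 21, 26, 31, 36, 41, 46
n = 158, Σfm = 5128, mean = 32.4557
Σfm² = 176698
Σf(m − x̄)² = Σfm² − (Σfm)²/n = 176698 − 5128²/158 = 10265.1899
Sample variance = 10265.1899 / 157 = 65.3834
Standard deviation = √65.3834 = 8.0860

8.086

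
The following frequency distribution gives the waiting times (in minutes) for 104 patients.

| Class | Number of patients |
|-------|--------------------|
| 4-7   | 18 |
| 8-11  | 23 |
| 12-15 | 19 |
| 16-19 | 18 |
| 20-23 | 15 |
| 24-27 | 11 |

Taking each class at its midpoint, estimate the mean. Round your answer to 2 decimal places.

14.35

Midpoints: 5.5, 9.5, 13.5, 17.5, 21.5, 25.5
Σfm = 18×5.5 + 23×9.5 + 19×13.5 + 18×17.5 + 15×21.5 + 11×25.5 = 1492
n = Σf = 104
Mean = 1492 / 104 = 14.3462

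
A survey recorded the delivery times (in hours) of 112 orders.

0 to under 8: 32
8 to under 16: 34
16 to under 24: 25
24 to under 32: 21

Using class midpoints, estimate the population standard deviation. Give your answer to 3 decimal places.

8.621

Midpoints: 4, 12, 20, 28
n = 112, Σfm = 1624, mean = 14.5000
Σfm² = 31872
Σf(m − x̄)² = Σfm² − (Σfm)²/n = 31872 − 1624²/112 = 8324.0000
Population variance = 8324.0000 / 112 = 74.3214
Standard deviation = √74.3214 = 8.6210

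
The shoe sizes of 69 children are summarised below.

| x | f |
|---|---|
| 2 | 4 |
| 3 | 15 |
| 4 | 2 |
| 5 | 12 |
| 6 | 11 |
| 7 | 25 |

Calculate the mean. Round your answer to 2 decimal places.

Values: 2, 3, 4, 5, 6, 7
Σfx = 4×2 + 15×3 + 2×4 + 12×5 + 11×6 + 25×7 = 362
n = Σf = 69
Mean = 362 / 69 = 5.2464

5.25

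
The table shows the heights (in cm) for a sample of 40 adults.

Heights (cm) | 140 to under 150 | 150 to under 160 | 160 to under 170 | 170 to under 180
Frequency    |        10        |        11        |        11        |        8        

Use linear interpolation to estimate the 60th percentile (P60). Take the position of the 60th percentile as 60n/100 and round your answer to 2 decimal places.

Cumulative frequencies: 10, 21, 32, 40
n = 40; position = 60n/100 = 24.
This falls in the class 160 to under 170: L = 160, F = 21, f = 11, h = 10.
60th percentile ≈ 160 + ((24 − 21) / 11) × 10 = 162.7273

162.73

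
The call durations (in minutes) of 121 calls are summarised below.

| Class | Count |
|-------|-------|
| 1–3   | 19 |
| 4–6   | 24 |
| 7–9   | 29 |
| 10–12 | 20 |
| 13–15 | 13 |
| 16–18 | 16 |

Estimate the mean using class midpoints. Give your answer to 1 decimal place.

Midpoints: 2, 5, 8, 11, 14, 17
Σfm = 19×2 + 24×5 + 29×8 + 20×11 + 13×14 + 16×17 = 1064
n = Σf = 121
Mean = 1064 / 121 = 8.7934

8.8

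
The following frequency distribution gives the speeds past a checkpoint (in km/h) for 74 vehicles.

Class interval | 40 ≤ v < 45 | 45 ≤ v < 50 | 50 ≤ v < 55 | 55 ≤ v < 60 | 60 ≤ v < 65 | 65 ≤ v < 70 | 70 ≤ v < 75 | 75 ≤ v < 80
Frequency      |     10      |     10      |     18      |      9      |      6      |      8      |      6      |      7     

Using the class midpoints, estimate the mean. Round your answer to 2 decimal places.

Midpoints: 42.5, 47.5, 52.5, 57.5, 62.5, 67.5, 72.5, 77.5
Σfm = 10×42.5 + 10×47.5 + 18×52.5 + 9×57.5 + 6×62.5 + 8×67.5 + 6×72.5 + 7×77.5 = 4255
n = Σf = 74
Mean = 4255 / 74 = 57.5000

57.50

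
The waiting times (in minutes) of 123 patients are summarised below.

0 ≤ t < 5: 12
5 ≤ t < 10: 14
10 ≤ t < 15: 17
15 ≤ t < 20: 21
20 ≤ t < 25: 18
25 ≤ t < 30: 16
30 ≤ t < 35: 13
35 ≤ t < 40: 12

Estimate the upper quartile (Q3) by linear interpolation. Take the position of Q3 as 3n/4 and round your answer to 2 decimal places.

28.20

Cumulative frequencies: 12, 26, 43, 64, 82, 98, 111, 123
n = 123; position = 3n/4 = 92.25.
This falls in the class 25 ≤ t < 30: L = 25, F = 82, f = 16, h = 5.
Upper quartile ≈ 25 + ((92.25 − 82) / 16) × 5 = 28.2031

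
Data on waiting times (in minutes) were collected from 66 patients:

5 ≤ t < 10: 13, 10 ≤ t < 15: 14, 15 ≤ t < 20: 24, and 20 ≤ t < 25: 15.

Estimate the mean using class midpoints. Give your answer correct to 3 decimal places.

15.606

Midpoints: 7.5, 12.5, 17.5, 22.5
Σfm = 13×7.5 + 14×12.5 + 24×17.5 + 15×22.5 = 1030
n = Σf = 66
Mean = 1030 / 66 = 15.6061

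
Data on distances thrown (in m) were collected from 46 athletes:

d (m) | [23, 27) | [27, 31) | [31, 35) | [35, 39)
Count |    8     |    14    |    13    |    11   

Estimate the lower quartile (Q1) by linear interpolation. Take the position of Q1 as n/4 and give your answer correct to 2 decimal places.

28.00

Cumulative frequencies: 8, 22, 35, 46
n = 46; position = n/4 = 11.5.
This falls in the class [27, 31): L = 27, F = 8, f = 14, h = 4.
Lower quartile ≈ 27 + ((11.5 − 8) / 14) × 4 = 28.0000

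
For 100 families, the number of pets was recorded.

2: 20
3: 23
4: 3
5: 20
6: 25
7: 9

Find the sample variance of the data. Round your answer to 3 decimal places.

Values: 2, 3, 4, 5, 6, 7
n = 100, Σfx = 434, mean = 4.3400
Σfx² = 2176
Σf(x − x̄)² = Σfx² − (Σfx)²/n = 2176 − 434²/100 = 292.4400
Sample variance = 292.4400 / 99 = 2.9539

2.954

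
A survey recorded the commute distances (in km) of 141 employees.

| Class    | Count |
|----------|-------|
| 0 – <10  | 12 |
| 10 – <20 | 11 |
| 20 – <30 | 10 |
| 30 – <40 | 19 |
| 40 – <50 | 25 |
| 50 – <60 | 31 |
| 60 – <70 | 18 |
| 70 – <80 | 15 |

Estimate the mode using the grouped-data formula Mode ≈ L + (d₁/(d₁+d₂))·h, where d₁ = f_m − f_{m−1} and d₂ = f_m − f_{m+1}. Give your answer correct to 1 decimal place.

53.2

Modal class: 50 – <60 (highest frequency 31).
d₁ = 31 − 25 = 6, d₂ = 31 − 18 = 13
Mode ≈ 50 + (6/(6+13)) × 10 = 50 + 3.1579 = 53.1579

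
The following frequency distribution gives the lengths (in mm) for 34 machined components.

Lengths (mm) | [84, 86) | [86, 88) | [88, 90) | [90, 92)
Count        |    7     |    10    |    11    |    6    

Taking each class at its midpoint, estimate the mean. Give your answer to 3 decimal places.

87.941

Midpoints: 85, 87, 89, 91
Σfm = 7×85 + 10×87 + 11×89 + 6×91 = 2990
n = Σf = 34
Mean = 2990 / 34 = 87.9412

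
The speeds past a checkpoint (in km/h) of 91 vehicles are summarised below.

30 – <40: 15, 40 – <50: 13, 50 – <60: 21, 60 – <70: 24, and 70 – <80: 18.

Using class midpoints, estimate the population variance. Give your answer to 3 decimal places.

182.224

Midpoints: 35, 45, 55, 65, 75
n = 91, Σfm = 5175, mean = 56.8681
Σfm² = 310875
Σf(m − x̄)² = Σfm² − (Σfm)²/n = 310875 − 5175²/91 = 16582.4176
Population variance = 16582.4176 / 91 = 182.2244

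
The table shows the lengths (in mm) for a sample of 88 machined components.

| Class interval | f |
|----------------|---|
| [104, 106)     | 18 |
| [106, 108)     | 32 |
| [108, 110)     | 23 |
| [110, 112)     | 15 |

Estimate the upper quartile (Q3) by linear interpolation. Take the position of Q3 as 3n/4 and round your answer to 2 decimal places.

Cumulative frequencies: 18, 50, 73, 88
n = 88; position = 3n/4 = 66.
This falls in the class [108, 110): L = 108, F = 50, f = 23, h = 2.
Upper quartile ≈ 108 + ((66 − 50) / 23) × 2 = 109.3913

109.39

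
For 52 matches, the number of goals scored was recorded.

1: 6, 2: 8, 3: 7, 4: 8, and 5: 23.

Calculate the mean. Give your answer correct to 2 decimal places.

3.65

Values: 1, 2, 3, 4, 5
Σfx = 6×1 + 8×2 + 7×3 + 8×4 + 23×5 = 190
n = Σf = 52
Mean = 190 / 52 = 3.6538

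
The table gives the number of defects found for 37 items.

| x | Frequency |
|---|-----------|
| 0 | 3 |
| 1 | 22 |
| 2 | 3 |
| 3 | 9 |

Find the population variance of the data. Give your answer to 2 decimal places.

Values: 0, 1, 2, 3
n = 37, Σfx = 55, mean = 1.4865
Σfx² = 115
Σf(x − x̄)² = Σfx² − (Σfx)²/n = 115 − 55²/37 = 33.2432
Population variance = 33.2432 / 37 = 0.8985

0.90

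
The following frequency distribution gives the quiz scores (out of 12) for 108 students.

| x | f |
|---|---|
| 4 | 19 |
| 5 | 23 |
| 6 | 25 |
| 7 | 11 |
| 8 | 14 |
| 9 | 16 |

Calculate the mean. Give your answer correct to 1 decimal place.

Values: 4, 5, 6, 7, 8, 9
Σfx = 19×4 + 23×5 + 25×6 + 11×7 + 14×8 + 16×9 = 674
n = Σf = 108
Mean = 674 / 108 = 6.2407

6.2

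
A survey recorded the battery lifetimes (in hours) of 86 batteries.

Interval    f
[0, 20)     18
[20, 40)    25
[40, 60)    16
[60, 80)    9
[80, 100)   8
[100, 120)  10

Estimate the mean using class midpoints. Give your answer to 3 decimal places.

48.605

Midpoints: 10, 30, 50, 70, 90, 110
Σfm = 18×10 + 25×30 + 16×50 + 9×70 + 8×90 + 10×110 = 4180
n = Σf = 86
Mean = 4180 / 86 = 48.6047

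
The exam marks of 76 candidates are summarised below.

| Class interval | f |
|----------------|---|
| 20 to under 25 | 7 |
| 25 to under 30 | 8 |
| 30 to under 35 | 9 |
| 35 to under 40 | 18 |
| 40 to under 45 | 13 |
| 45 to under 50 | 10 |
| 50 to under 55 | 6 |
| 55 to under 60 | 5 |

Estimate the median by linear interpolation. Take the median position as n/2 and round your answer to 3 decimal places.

38.889

Cumulative frequencies: 7, 15, 24, 42, 55, 65, 71, 76
n = 76; position = n/2 = 38.
This falls in the class 35 to under 40: L = 35, F = 24, f = 18, h = 5.
Median ≈ 35 + ((38 − 24) / 18) × 5 = 38.8889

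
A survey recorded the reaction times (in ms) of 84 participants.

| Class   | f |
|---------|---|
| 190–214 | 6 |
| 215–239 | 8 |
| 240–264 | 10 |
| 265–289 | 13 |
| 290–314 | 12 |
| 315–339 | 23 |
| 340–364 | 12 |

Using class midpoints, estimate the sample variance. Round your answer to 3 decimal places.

Midpoints: 202, 227, 252, 277, 302, 327, 352
n = 84, Σfm = 24518, mean = 291.8810
Σfm² = 7330236
Σf(m − x̄)² = Σfm² − (Σfm)²/n = 7330236 − 24518²/84 = 173898.8095
Sample variance = 173898.8095 / 83 = 2095.1664

2095.166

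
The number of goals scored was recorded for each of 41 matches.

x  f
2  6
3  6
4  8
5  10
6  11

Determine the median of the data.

5

Cumulative frequencies: 6, 12, 20, 30, 41
n = 41, so the median is the value in position (n+1)/2 = 21.
Position 21 falls at value 5.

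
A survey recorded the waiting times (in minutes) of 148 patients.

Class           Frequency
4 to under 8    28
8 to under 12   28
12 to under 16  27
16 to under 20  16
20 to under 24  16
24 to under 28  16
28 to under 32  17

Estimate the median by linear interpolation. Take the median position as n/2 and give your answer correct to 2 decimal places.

14.67

Cumulative frequencies: 28, 56, 83, 99, 115, 131, 148
n = 148; position = n/2 = 74.
This falls in the class 12 to under 16: L = 12, F = 56, f = 27, h = 4.
Median ≈ 12 + ((74 − 56) / 27) × 4 = 14.6667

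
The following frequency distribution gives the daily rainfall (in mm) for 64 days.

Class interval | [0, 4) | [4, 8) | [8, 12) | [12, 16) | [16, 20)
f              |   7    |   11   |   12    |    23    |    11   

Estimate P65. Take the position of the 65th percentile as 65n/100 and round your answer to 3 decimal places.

Cumulative frequencies: 7, 18, 30, 53, 64
n = 64; position = 65n/100 = 41.6.
This falls in the class [12, 16): L = 12, F = 30, f = 23, h = 4.
65th percentile ≈ 12 + ((41.6 − 30) / 23) × 4 = 14.0174

14.017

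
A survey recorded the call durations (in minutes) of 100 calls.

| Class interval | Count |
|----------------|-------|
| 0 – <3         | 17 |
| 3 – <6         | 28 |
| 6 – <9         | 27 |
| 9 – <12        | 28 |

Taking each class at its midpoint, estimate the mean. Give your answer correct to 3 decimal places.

6.480

Midpoints: 1.5, 4.5, 7.5, 10.5
Σfm = 17×1.5 + 28×4.5 + 27×7.5 + 28×10.5 = 648
n = Σf = 100
Mean = 648 / 100 = 6.4800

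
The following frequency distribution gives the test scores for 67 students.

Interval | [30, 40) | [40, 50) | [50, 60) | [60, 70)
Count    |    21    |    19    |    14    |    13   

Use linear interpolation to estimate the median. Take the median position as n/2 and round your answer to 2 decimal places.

Cumulative frequencies: 21, 40, 54, 67
n = 67; position = n/2 = 33.5.
This falls in the class [40, 50): L = 40, F = 21, f = 19, h = 10.
Median ≈ 40 + ((33.5 − 21) / 19) × 10 = 46.5789

46.58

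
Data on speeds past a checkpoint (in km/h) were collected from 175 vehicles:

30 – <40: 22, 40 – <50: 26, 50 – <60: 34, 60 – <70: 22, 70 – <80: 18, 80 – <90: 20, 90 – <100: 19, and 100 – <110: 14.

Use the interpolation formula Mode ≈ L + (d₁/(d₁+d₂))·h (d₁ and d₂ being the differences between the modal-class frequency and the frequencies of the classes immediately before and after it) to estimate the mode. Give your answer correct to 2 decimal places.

54.00

Modal class: 50 – <60 (highest frequency 34).
d₁ = 34 − 26 = 8, d₂ = 34 − 22 = 12
Mode ≈ 50 + (8/(8+12)) × 10 = 50 + 4.0000 = 54.0000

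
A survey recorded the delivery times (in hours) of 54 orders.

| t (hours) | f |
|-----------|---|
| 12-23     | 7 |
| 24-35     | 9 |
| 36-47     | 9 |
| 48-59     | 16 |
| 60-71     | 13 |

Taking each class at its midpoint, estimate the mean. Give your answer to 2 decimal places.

Midpoints: 17.5, 29.5, 41.5, 53.5, 65.5
Σfm = 7×17.5 + 9×29.5 + 9×41.5 + 16×53.5 + 13×65.5 = 2469
n = Σf = 54
Mean = 2469 / 54 = 45.7222

45.72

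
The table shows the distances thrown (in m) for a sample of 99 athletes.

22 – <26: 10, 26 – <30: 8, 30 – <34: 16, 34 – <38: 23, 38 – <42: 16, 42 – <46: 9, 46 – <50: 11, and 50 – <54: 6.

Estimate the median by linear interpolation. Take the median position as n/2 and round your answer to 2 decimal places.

36.70

Cumulative frequencies: 10, 18, 34, 57, 73, 82, 93, 99
n = 99; position = n/2 = 49.5.
This falls in the class 34 – <38: L = 34, F = 34, f = 23, h = 4.
Median ≈ 34 + ((49.5 − 34) / 23) × 4 = 36.6957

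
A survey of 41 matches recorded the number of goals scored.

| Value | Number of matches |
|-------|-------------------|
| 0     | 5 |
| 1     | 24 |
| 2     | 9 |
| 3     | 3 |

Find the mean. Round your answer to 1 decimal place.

Values: 0, 1, 2, 3
Σfx = 5×0 + 24×1 + 9×2 + 3×3 = 51
n = Σf = 41
Mean = 51 / 41 = 1.2439

1.2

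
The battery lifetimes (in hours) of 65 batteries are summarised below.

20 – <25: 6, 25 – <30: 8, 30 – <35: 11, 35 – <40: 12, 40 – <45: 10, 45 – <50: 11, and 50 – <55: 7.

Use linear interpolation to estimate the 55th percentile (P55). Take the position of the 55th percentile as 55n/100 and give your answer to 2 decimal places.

39.48

Cumulative frequencies: 6, 14, 25, 37, 47, 58, 65
n = 65; position = 55n/100 = 35.75.
This falls in the class 35 – <40: L = 35, F = 25, f = 12, h = 5.
55th percentile ≈ 35 + ((35.75 − 25) / 12) × 5 = 39.4792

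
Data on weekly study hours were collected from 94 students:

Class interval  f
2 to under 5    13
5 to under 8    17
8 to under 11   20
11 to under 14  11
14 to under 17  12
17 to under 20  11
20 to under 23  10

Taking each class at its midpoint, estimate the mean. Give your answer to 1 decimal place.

Midpoints: 3.5, 6.5, 9.5, 12.5, 15.5, 18.5, 21.5
Σfm = 13×3.5 + 17×6.5 + 20×9.5 + 11×12.5 + 12×15.5 + 11×18.5 + 10×21.5 = 1088
n = Σf = 94
Mean = 1088 / 94 = 11.5745

11.6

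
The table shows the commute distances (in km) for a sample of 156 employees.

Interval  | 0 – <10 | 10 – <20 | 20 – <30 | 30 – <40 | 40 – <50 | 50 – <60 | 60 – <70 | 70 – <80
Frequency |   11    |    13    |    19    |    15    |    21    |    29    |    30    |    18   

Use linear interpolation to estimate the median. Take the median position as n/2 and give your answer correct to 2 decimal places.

Cumulative frequencies: 11, 24, 43, 58, 79, 108, 138, 156
n = 156; position = n/2 = 78.
This falls in the class 40 – <50: L = 40, F = 58, f = 21, h = 10.
Median ≈ 40 + ((78 − 58) / 21) × 10 = 49.5238

49.52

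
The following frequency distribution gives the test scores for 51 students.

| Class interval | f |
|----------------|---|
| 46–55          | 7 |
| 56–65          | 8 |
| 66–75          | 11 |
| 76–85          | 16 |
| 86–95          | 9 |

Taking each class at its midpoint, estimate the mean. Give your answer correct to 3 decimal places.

72.853

Midpoints: 50.5, 60.5, 70.5, 80.5, 90.5
Σfm = 7×50.5 + 8×60.5 + 11×70.5 + 16×80.5 + 9×90.5 = 3715.5
n = Σf = 51
Mean = 3715.5 / 51 = 72.8529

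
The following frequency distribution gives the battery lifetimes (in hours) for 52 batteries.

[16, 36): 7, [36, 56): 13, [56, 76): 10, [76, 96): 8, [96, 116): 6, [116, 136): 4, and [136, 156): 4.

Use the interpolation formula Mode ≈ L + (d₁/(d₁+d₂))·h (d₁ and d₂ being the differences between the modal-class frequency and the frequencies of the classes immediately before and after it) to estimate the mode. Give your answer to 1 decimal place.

49.3

Modal class: [36, 56) (highest frequency 13).
d₁ = 13 − 7 = 6, d₂ = 13 − 10 = 3
Mode ≈ 36 + (6/(6+3)) × 20 = 36 + 13.3333 = 49.3333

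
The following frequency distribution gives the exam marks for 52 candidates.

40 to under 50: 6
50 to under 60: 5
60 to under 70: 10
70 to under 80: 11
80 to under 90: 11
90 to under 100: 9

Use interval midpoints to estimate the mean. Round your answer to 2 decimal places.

73.27

Midpoints: 45, 55, 65, 75, 85, 95
Σfm = 6×45 + 5×55 + 10×65 + 11×75 + 11×85 + 9×95 = 3810
n = Σf = 52
Mean = 3810 / 52 = 73.2692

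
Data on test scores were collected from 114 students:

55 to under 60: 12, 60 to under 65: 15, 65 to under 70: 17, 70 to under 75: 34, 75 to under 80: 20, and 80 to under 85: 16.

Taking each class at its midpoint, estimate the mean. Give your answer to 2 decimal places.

Midpoints: 57.5, 62.5, 67.5, 72.5, 77.5, 82.5
Σfm = 12×57.5 + 15×62.5 + 17×67.5 + 34×72.5 + 20×77.5 + 16×82.5 = 8110
n = Σf = 114
Mean = 8110 / 114 = 71.1404

71.14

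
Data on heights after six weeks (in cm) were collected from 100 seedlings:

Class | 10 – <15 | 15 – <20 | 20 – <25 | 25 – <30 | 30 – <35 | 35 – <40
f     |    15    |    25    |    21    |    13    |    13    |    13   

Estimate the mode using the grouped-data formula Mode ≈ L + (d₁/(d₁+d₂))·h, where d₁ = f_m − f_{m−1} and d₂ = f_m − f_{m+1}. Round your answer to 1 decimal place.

18.6

Modal class: 15 – <20 (highest frequency 25).
d₁ = 25 − 15 = 10, d₂ = 25 − 21 = 4
Mode ≈ 15 + (10/(10+4)) × 5 = 15 + 3.5714 = 18.5714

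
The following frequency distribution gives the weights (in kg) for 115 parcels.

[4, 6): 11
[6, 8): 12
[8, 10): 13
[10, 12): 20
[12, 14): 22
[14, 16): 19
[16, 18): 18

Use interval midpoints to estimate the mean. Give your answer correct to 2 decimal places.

Midpoints: 5, 7, 9, 11, 13, 15, 17
Σfm = 11×5 + 12×7 + 13×9 + 20×11 + 22×13 + 19×15 + 18×17 = 1353
n = Σf = 115
Mean = 1353 / 115 = 11.7652

11.77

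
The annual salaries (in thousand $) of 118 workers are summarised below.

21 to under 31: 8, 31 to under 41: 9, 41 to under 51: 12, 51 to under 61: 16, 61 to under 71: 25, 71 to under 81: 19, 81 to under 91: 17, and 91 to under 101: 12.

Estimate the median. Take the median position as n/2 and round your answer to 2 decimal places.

Cumulative frequencies: 8, 17, 29, 45, 70, 89, 106, 118
n = 118; position = n/2 = 59.
This falls in the class 61 to under 71: L = 61, F = 45, f = 25, h = 10.
Median ≈ 61 + ((59 − 45) / 25) × 10 = 66.6000

66.60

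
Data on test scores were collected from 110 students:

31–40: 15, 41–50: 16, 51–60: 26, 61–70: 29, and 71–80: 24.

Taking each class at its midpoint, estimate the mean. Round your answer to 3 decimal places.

58.318

Midpoints: 35.5, 45.5, 55.5, 65.5, 75.5
Σfm = 15×35.5 + 16×45.5 + 26×55.5 + 29×65.5 + 24×75.5 = 6415
n = Σf = 110
Mean = 6415 / 110 = 58.3182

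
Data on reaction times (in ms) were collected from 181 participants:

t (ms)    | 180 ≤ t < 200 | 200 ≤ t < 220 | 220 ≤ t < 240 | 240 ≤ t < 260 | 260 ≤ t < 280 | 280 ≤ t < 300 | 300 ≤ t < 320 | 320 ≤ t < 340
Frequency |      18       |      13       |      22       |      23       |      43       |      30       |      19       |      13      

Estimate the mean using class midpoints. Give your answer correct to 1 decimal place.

262.2

Midpoints: 190, 210, 230, 250, 270, 290, 310, 330
Σfm = 18×190 + 13×210 + 22×230 + 23×250 + 43×270 + 30×290 + 19×310 + 13×330 = 47450
n = Σf = 181
Mean = 47450 / 181 = 262.1547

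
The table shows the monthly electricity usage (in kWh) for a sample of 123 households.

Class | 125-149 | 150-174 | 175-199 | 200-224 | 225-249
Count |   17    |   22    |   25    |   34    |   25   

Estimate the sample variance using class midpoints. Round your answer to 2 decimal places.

1114.89

Midpoints: 137, 162, 187, 212, 237
n = 123, Σfm = 23701, mean = 192.6911
Σfm² = 4702987
Σf(m − x̄)² = Σfm² − (Σfm)²/n = 4702987 − 23701²/123 = 136016.2602
Sample variance = 136016.2602 / 122 = 1114.8874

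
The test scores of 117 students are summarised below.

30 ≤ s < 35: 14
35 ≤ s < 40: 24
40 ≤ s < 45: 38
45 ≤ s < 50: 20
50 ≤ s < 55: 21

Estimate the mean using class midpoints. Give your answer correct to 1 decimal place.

42.9

Midpoints: 32.5, 37.5, 42.5, 47.5, 52.5
Σfm = 14×32.5 + 24×37.5 + 38×42.5 + 20×47.5 + 21×52.5 = 5022.5
n = Σf = 117
Mean = 5022.5 / 117 = 42.9274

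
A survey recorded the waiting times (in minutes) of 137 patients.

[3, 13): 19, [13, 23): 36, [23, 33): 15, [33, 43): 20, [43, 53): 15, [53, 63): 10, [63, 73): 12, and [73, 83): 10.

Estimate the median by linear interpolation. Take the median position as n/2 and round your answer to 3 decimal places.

Cumulative frequencies: 19, 55, 70, 90, 105, 115, 127, 137
n = 137; position = n/2 = 68.5.
This falls in the class [23, 33): L = 23, F = 55, f = 15, h = 10.
Median ≈ 23 + ((68.5 − 55) / 15) × 10 = 32.0000

32.000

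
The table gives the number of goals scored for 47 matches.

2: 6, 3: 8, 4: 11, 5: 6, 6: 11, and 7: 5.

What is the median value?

Cumulative frequencies: 6, 14, 25, 31, 42, 47
n = 47, so the median is the value in position (n+1)/2 = 24.
Position 24 falls at value 4.

4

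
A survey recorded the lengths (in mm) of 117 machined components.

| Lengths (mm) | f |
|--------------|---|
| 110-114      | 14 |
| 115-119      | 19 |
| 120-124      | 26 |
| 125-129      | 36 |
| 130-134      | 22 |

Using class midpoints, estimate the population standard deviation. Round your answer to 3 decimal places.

6.367

Midpoints: 112, 117, 122, 127, 132
n = 117, Σfm = 14439, mean = 123.4103
Σfm² = 1786663
Σf(m − x̄)² = Σfm² − (Σfm)²/n = 1786663 − 14439²/117 = 4742.3077
Population variance = 4742.3077 / 117 = 40.5325
Standard deviation = √40.5325 = 6.3665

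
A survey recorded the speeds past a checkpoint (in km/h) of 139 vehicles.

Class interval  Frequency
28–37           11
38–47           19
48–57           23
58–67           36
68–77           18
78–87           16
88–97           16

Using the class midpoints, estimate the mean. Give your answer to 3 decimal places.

62.788

Midpoints: 32.5, 42.5, 52.5, 62.5, 72.5, 82.5, 92.5
Σfm = 11×32.5 + 19×42.5 + 23×52.5 + 36×62.5 + 18×72.5 + 16×82.5 + 16×92.5 = 8727.5
n = Σf = 139
Mean = 8727.5 / 139 = 62.7878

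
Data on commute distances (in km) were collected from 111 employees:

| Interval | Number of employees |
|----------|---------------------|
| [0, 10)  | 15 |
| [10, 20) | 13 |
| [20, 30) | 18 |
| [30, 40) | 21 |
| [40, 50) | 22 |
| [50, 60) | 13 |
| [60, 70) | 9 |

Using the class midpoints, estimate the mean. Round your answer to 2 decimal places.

33.74

Midpoints: 5, 15, 25, 35, 45, 55, 65
Σfm = 15×5 + 13×15 + 18×25 + 21×35 + 22×45 + 13×55 + 9×65 = 3745
n = Σf = 111
Mean = 3745 / 111 = 33.7387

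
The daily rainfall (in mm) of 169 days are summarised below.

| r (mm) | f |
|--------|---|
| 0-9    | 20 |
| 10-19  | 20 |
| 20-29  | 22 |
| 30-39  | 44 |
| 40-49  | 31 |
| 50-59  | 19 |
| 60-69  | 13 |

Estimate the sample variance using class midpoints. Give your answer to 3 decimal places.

Midpoints: 4.5, 14.5, 24.5, 34.5, 44.5, 54.5, 64.5
n = 169, Σfm = 5690.5, mean = 33.6716
Σfm² = 242092.25
Σf(m − x̄)² = Σfm² − (Σfm)²/n = 242092.25 − 5690.5²/169 = 50484.0237
Sample variance = 50484.0237 / 168 = 300.5001

300.500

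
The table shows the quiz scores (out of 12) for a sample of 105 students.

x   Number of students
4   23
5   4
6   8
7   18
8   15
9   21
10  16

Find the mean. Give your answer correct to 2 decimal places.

7.19

Values: 4, 5, 6, 7, 8, 9, 10
Σfx = 23×4 + 4×5 + 8×6 + 18×7 + 15×8 + 21×9 + 16×10 = 755
n = Σf = 105
Mean = 755 / 105 = 7.1905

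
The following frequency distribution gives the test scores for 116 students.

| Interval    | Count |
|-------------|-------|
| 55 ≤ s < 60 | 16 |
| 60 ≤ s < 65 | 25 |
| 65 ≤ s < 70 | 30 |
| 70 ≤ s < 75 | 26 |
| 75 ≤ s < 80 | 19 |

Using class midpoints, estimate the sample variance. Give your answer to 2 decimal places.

Midpoints: 57.5, 62.5, 67.5, 72.5, 77.5
n = 116, Σfm = 7865, mean = 67.8017
Σfm² = 538025
Σf(m − x̄)² = Σfm² − (Σfm)²/n = 538025 − 7865²/116 = 4764.4397
Sample variance = 4764.4397 / 115 = 41.4299

41.43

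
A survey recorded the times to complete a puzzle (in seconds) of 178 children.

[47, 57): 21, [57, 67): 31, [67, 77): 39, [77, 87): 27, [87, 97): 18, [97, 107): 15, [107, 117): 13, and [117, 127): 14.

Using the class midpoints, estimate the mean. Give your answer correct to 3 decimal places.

80.820

Midpoints: 52, 62, 72, 82, 92, 102, 112, 122
Σfm = 21×52 + 31×62 + 39×72 + 27×82 + 18×92 + 15×102 + 13×112 + 14×122 = 14386
n = Σf = 178
Mean = 14386 / 178 = 80.8202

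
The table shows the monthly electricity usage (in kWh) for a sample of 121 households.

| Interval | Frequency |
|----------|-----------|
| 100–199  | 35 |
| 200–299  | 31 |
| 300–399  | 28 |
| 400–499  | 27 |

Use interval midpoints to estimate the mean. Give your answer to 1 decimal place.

288.3

Midpoints: 149.5, 249.5, 349.5, 449.5
Σfm = 35×149.5 + 31×249.5 + 28×349.5 + 27×449.5 = 34889.5
n = Σf = 121
Mean = 34889.5 / 121 = 288.3430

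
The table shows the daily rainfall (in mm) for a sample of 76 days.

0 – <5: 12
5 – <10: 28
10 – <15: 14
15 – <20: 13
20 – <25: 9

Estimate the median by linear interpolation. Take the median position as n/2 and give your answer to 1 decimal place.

9.6

Cumulative frequencies: 12, 40, 54, 67, 76
n = 76; position = n/2 = 38.
This falls in the class 5 – <10: L = 5, F = 12, f = 28, h = 5.
Median ≈ 5 + ((38 − 12) / 28) × 5 = 9.6429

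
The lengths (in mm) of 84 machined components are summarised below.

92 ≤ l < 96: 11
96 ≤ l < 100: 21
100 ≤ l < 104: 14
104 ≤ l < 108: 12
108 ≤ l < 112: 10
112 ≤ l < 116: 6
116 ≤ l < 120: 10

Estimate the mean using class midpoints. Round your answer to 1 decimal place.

104.2

Midpoints: 94, 98, 102, 106, 110, 114, 118
Σfm = 11×94 + 21×98 + 14×102 + 12×106 + 10×110 + 6×114 + 10×118 = 8756
n = Σf = 84
Mean = 8756 / 84 = 104.2381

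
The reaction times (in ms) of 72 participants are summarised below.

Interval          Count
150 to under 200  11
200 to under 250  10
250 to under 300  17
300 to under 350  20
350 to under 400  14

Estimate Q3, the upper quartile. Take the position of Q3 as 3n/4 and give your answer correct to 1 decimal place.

Cumulative frequencies: 11, 21, 38, 58, 72
n = 72; position = 3n/4 = 54.
This falls in the class 300 to under 350: L = 300, F = 38, f = 20, h = 50.
Upper quartile ≈ 300 + ((54 − 38) / 20) × 50 = 340.0000

340.0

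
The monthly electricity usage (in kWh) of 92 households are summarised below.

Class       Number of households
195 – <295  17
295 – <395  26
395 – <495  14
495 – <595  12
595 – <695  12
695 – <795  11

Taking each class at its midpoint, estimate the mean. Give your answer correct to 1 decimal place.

Midpoints: 245, 345, 445, 545, 645, 745
Σfm = 17×245 + 26×345 + 14×445 + 12×545 + 12×645 + 11×745 = 41840
n = Σf = 92
Mean = 41840 / 92 = 454.7826

454.8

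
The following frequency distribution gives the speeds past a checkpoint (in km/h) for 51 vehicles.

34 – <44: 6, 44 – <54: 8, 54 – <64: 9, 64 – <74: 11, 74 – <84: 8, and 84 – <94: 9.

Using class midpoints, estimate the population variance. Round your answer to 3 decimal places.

261.438

Midpoints: 39, 49, 59, 69, 79, 89
n = 51, Σfm = 3349, mean = 65.6667
Σfm² = 233251
Σf(m − x̄)² = Σfm² − (Σfm)²/n = 233251 − 3349²/51 = 13333.3333
Population variance = 13333.3333 / 51 = 261.4379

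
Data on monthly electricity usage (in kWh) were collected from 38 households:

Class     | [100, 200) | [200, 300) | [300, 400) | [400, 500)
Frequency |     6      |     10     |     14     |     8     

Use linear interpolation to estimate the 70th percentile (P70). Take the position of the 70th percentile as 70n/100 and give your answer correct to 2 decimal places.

Cumulative frequencies: 6, 16, 30, 38
n = 38; position = 70n/100 = 26.6.
This falls in the class [300, 400): L = 300, F = 16, f = 14, h = 100.
70th percentile ≈ 300 + ((26.6 − 16) / 14) × 100 = 375.7143

375.71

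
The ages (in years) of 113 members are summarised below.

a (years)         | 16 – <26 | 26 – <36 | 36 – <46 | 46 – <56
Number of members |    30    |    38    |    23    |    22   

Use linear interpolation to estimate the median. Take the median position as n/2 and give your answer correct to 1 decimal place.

33.0

Cumulative frequencies: 30, 68, 91, 113
n = 113; position = n/2 = 56.5.
This falls in the class 26 – <36: L = 26, F = 30, f = 38, h = 10.
Median ≈ 26 + ((56.5 − 30) / 38) × 10 = 32.9737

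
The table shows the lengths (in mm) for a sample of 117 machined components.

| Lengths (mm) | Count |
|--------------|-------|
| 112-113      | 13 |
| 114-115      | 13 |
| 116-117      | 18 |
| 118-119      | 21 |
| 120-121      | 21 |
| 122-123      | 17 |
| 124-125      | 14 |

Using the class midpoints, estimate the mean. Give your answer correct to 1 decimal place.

118.7

Midpoints: 112.5, 114.5, 116.5, 118.5, 120.5, 122.5, 124.5
Σfm = 13×112.5 + 13×114.5 + 18×116.5 + 21×118.5 + 21×120.5 + 17×122.5 + 14×124.5 = 13892.5
n = Σf = 117
Mean = 13892.5 / 117 = 118.7393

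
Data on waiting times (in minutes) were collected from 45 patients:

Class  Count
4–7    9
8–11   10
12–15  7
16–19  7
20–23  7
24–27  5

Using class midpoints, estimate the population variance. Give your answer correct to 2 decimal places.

44.29

Midpoints: 5.5, 9.5, 13.5, 17.5, 21.5, 25.5
n = 45, Σfm = 639.5, mean = 14.2111
Σfm² = 11081.25
Σf(m − x̄)² = Σfm² − (Σfm)²/n = 11081.25 − 639.5²/45 = 1993.2444
Population variance = 1993.2444 / 45 = 44.2943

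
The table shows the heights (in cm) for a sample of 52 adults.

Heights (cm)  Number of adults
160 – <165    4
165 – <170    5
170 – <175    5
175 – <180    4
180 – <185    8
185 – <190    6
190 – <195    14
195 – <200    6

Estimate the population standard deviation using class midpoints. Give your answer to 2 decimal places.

Midpoints: 162.5, 167.5, 172.5, 177.5, 182.5, 187.5, 192.5, 197.5
n = 52, Σfm = 9525, mean = 183.1731
Σfm² = 1750925
Σf(m − x̄)² = Σfm² − (Σfm)²/n = 1750925 − 9525²/52 = 6201.4423
Population variance = 6201.4423 / 52 = 119.2585
Standard deviation = √119.2585 = 10.9206

10.92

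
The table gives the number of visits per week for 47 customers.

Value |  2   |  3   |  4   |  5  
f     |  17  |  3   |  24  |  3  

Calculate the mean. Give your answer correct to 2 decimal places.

3.28

Values: 2, 3, 4, 5
Σfx = 17×2 + 3×3 + 24×4 + 3×5 = 154
n = Σf = 47
Mean = 154 / 47 = 3.2766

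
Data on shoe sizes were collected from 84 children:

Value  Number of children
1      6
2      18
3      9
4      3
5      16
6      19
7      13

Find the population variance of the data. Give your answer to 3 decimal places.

Values: 1, 2, 3, 4, 5, 6, 7
n = 84, Σfx = 366, mean = 4.3571
Σfx² = 1928
Σf(x − x̄)² = Σfx² − (Σfx)²/n = 1928 − 366²/84 = 333.2857
Population variance = 333.2857 / 84 = 3.9677

3.968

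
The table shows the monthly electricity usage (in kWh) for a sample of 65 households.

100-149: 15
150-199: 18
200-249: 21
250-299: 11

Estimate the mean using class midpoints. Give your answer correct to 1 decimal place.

196.0

Midpoints: 124.5, 174.5, 224.5, 274.5
Σfm = 15×124.5 + 18×174.5 + 21×224.5 + 11×274.5 = 12742.5
n = Σf = 65
Mean = 12742.5 / 65 = 196.0385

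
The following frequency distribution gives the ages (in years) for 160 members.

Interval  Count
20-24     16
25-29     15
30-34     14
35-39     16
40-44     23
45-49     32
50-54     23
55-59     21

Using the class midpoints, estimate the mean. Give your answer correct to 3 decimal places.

Midpoints: 22, 27, 32, 37, 42, 47, 52, 57
Σfm = 16×22 + 15×27 + 14×32 + 16×37 + 23×42 + 32×47 + 23×52 + 21×57 = 6660
n = Σf = 160
Mean = 6660 / 160 = 41.6250

41.625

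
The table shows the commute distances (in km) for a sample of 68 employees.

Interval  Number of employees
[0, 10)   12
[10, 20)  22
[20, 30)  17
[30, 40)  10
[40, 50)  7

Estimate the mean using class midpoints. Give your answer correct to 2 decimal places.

Midpoints: 5, 15, 25, 35, 45
Σfm = 12×5 + 22×15 + 17×25 + 10×35 + 7×45 = 1480
n = Σf = 68
Mean = 1480 / 68 = 21.7647

21.76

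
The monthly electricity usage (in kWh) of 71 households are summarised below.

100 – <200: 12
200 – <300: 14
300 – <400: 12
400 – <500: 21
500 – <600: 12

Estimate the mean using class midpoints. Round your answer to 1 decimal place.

359.9

Midpoints: 150, 250, 350, 450, 550
Σfm = 12×150 + 14×250 + 12×350 + 21×450 + 12×550 = 25550
n = Σf = 71
Mean = 25550 / 71 = 359.8592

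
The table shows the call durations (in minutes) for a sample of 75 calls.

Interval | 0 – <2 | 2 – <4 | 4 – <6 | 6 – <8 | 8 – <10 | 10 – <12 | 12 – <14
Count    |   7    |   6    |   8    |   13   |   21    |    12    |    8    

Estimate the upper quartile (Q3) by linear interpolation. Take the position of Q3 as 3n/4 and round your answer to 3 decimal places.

Cumulative frequencies: 7, 13, 21, 34, 55, 67, 75
n = 75; position = 3n/4 = 56.25.
This falls in the class 10 – <12: L = 10, F = 55, f = 12, h = 2.
Upper quartile ≈ 10 + ((56.25 − 55) / 12) × 2 = 10.2083

10.208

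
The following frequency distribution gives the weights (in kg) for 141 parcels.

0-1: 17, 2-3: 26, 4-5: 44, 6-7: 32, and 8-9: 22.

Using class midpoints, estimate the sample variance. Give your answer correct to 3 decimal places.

Midpoints: 0.5, 2.5, 4.5, 6.5, 8.5
n = 141, Σfm = 666.5, mean = 4.7270
Σfm² = 3999.25
Σf(m − x̄)² = Σfm² − (Σfm)²/n = 3999.25 − 666.5²/141 = 848.7376
Sample variance = 848.7376 / 140 = 6.0624

6.062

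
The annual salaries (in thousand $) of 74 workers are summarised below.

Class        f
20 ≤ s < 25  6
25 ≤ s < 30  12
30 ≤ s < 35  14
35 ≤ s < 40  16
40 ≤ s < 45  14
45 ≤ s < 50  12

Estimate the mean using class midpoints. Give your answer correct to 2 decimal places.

Midpoints: 22.5, 27.5, 32.5, 37.5, 42.5, 47.5
Σfm = 6×22.5 + 12×27.5 + 14×32.5 + 16×37.5 + 14×42.5 + 12×47.5 = 2685
n = Σf = 74
Mean = 2685 / 74 = 36.2838

36.28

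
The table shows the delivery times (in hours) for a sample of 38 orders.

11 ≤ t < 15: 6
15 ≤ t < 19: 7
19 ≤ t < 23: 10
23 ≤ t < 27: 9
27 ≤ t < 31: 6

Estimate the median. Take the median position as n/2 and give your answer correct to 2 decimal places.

21.40

Cumulative frequencies: 6, 13, 23, 32, 38
n = 38; position = n/2 = 19.
This falls in the class 19 ≤ t < 23: L = 19, F = 13, f = 10, h = 4.
Median ≈ 19 + ((19 − 13) / 10) × 4 = 21.4000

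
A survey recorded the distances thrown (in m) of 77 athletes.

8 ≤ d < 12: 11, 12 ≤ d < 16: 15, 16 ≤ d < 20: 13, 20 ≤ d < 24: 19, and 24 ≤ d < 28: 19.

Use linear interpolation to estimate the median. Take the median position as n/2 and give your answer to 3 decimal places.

19.846

Cumulative frequencies: 11, 26, 39, 58, 77
n = 77; position = n/2 = 38.5.
This falls in the class 16 ≤ d < 20: L = 16, F = 26, f = 13, h = 4.
Median ≈ 16 + ((38.5 − 26) / 13) × 4 = 19.8462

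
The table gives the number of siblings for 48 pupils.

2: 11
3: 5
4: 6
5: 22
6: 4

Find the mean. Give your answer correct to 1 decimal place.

4.1

Values: 2, 3, 4, 5, 6
Σfx = 11×2 + 5×3 + 6×4 + 22×5 + 4×6 = 195
n = Σf = 48
Mean = 195 / 48 = 4.0625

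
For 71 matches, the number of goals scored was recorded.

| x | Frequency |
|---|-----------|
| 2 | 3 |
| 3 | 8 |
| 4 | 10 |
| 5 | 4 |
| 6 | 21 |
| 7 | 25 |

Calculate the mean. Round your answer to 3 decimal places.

5.507

Values: 2, 3, 4, 5, 6, 7
Σfx = 3×2 + 8×3 + 10×4 + 4×5 + 21×6 + 25×7 = 391
n = Σf = 71
Mean = 391 / 71 = 5.5070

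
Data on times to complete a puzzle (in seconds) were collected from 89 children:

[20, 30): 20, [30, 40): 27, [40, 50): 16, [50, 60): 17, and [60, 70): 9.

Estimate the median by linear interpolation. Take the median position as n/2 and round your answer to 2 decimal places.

Cumulative frequencies: 20, 47, 63, 80, 89
n = 89; position = n/2 = 44.5.
This falls in the class [30, 40): L = 30, F = 20, f = 27, h = 10.
Median ≈ 30 + ((44.5 − 20) / 27) × 10 = 39.0741

39.07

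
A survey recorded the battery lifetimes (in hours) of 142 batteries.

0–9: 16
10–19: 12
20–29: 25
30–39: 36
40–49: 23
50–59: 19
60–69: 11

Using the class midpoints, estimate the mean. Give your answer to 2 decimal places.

Midpoints: 4.5, 14.5, 24.5, 34.5, 44.5, 54.5, 64.5
Σfm = 16×4.5 + 12×14.5 + 25×24.5 + 36×34.5 + 23×44.5 + 19×54.5 + 11×64.5 = 4869
n = Σf = 142
Mean = 4869 / 142 = 34.2887

34.29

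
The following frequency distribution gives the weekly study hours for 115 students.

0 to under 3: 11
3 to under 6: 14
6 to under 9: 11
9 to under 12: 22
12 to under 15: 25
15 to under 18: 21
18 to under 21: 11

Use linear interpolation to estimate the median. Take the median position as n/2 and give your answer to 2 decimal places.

11.93

Cumulative frequencies: 11, 25, 36, 58, 83, 104, 115
n = 115; position = n/2 = 57.5.
This falls in the class 9 to under 12: L = 9, F = 36, f = 22, h = 3.
Median ≈ 9 + ((57.5 − 36) / 22) × 3 = 11.9318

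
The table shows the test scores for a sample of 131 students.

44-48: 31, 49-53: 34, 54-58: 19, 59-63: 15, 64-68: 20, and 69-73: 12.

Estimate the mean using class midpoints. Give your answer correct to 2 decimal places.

55.81

Midpoints: 46, 51, 56, 61, 66, 71
Σfm = 31×46 + 34×51 + 19×56 + 15×61 + 20×66 + 12×71 = 7311
n = Σf = 131
Mean = 7311 / 131 = 55.8092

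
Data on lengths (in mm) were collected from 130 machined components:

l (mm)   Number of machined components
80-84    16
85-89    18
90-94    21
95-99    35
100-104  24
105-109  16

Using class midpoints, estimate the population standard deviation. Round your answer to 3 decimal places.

Midpoints: 82, 87, 92, 97, 102, 107
n = 130, Σfm = 12365, mean = 95.1154
Σfm² = 1183765
Σf(m − x̄)² = Σfm² − (Σfm)²/n = 1183765 − 12365²/130 = 7663.2692
Population variance = 7663.2692 / 130 = 58.9482
Standard deviation = √58.9482 = 7.6778

7.678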